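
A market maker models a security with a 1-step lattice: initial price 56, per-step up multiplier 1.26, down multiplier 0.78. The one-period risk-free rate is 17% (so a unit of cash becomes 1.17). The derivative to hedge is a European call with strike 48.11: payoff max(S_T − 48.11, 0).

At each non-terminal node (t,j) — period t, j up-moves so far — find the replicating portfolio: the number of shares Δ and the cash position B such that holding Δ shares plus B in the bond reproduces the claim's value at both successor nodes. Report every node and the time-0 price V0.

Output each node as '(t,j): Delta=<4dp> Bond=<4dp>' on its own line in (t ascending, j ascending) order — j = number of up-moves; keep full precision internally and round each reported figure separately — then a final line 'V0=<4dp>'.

(0,0): Delta=0.8352 Bond=-31.1806
V0=15.5903

Under the risk-neutral measure, an up-move has probability p* = (R−d)/(u−d) = 0.8125 and values discount at R = 1.17.
Terminal payoffs: V(1,0)=0.0000, V(1,1)=22.4500
Node (0,0) S=56.0000: V=(p*·22.4500+(1−p*)·0.0000)/1.17=15.5903; Δ=(22.4500−0.0000)/(70.5600−43.6800)=0.8352; B=V−Δ·S=-31.1806
Check: Δ(0,0)·S0 + B(0,0) = 15.5903 = V0.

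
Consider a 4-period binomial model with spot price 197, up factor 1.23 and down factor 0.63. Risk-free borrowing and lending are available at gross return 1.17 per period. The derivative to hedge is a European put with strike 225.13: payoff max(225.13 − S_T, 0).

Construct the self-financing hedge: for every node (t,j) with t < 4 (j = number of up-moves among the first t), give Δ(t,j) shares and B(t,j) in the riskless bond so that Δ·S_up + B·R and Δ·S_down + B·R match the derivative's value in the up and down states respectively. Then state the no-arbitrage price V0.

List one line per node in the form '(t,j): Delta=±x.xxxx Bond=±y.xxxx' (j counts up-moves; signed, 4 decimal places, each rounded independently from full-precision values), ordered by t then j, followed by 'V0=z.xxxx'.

(0,0): Delta=-0.1455 Bond=31.7654
(1,0): Delta=-0.9537 Bond=137.4728
(1,1): Delta=-0.0995 Bond=26.0202
(2,0): Delta=-1.0000 Bond=164.4605
(2,1): Delta=-0.9511 Bond=160.4412
(2,2): Delta=-0.0511 Bond=15.9995
(3,0): Delta=-1.0000 Bond=192.4188
(3,1): Delta=-1.0000 Bond=192.4188
(3,2): Delta=-0.9483 Bond=187.1937
(3,3): Delta=0.0000 Bond=0.0000
V0=3.0973

Since d<R<u, set p* = (R−d)/(u−d) = 0.9000; price each node as the discounted p*-expectation of its children.
Terminal payoffs: V(4,0)=194.0967, V(4,1)=164.5411, V(4,2)=106.8374, V(4,3)=0.0000, V(4,4)=0.0000
  t=3,j=0: stock 49.2593 → up 60.5889 (V=164.5411), down 31.0333 (V=194.0967). Price 143.1595; hedge Δ=-1.0000, bond B=192.4188.
  t=3,j=1: stock 96.1728 → up 118.2926 (V=106.8374), down 60.5889 (V=164.5411). Price 96.2460; hedge Δ=-1.0000, bond B=192.4188.
  t=3,j=2: stock 187.7660 → up 230.9522 (V=0.0000), down 118.2926 (V=106.8374). Price 9.1314; hedge Δ=-0.9483, bond B=187.1937.
  t=3,j=3: stock 366.5908 → up 450.9067 (V=0.0000), down 230.9522 (V=0.0000). Price 0.0000; hedge Δ=0.0000, bond B=0.0000.
  t=2,j=0: stock 78.1893 → up 96.1728 (V=96.2460), down 49.2593 (V=143.1595). Price 86.2712; hedge Δ=-1.0000, bond B=164.4605.
  t=2,j=1: stock 152.6553 → up 187.7660 (V=9.1314), down 96.1728 (V=96.2460). Price 15.2503; hedge Δ=-0.9511, bond B=160.4412.
  t=2,j=2: stock 298.0413 → up 366.5908 (V=0.0000), down 187.7660 (V=9.1314). Price 0.7805; hedge Δ=-0.0511, bond B=15.9995.
  t=1,j=0: stock 124.1100 → up 152.6553 (V=15.2503), down 78.1893 (V=86.2712). Price 19.1046; hedge Δ=-0.9537, bond B=137.4728.
  t=1,j=1: stock 242.3100 → up 298.0413 (V=0.7805), down 152.6553 (V=15.2503). Price 1.9038; hedge Δ=-0.0995, bond B=26.0202.
  t=0,j=0: stock 197.0000 → up 242.3100 (V=1.9038), down 124.1100 (V=19.1046). Price 3.0973; hedge Δ=-0.1455, bond B=31.7654.
Check: Δ(0,0)·S0 + B(0,0) = 3.0973 = V0.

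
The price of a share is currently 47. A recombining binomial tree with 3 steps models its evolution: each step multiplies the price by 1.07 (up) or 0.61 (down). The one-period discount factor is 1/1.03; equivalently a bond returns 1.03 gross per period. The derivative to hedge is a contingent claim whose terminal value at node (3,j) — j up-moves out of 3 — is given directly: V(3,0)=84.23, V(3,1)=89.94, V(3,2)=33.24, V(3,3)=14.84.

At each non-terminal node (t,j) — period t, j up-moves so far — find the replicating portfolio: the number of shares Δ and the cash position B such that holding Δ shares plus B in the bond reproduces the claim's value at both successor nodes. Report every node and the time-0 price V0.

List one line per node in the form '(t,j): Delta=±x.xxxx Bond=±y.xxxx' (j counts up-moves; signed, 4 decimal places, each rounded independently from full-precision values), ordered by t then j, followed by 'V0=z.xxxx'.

(0,0): Delta=-1.0594 Bond=68.5002
(1,0): Delta=-3.7746 Bond=148.3985
(1,1): Delta=-0.9120 Bond=63.1416
(2,0): Delta=0.7098 Bond=74.4253
(2,1): Delta=-4.0180 Bond=160.3195
(2,2): Delta=-0.7434 Bond=55.9612
V0=18.7079

Since d<R<u, set p* = (R−d)/(u−d) = 0.9130; price each node as the discounted p*-expectation of its children.
Payoff layer (t=3): V(3,0)=84.2300, V(3,1)=89.9400, V(3,2)=33.2400, V(3,3)=14.8400
(2,0): S=17.4887. Δ = (V_up−V_dn)/(S_up−S_dn) = (89.9400−84.2300)/(18.7129−10.6681) = 0.7098. V = [p*·89.9400 + (1−p*)·84.2300]/1.03 = 86.8383. B = V − Δ·S = 74.4253.
(2,1): S=30.6769. Δ = (V_up−V_dn)/(S_up−S_dn) = (33.2400−89.9400)/(32.8243−18.7129) = -4.0180. V = [p*·33.2400 + (1−p*)·89.9400]/1.03 = 37.0587. B = V − Δ·S = 160.3195.
(2,2): S=53.8103. Δ = (V_up−V_dn)/(S_up−S_dn) = (14.8400−33.2400)/(57.5770−32.8243) = -0.7434. V = [p*·14.8400 + (1−p*)·33.2400]/1.03 = 15.9612. B = V − Δ·S = 55.9612.
(1,0): S=28.6700. Δ = (V_up−V_dn)/(S_up−S_dn) = (37.0587−86.8383)/(30.6769−17.4887) = -3.7746. V = [p*·37.0587 + (1−p*)·86.8383]/1.03 = 40.1819. B = V − Δ·S = 148.3985.
(1,1): S=50.2900. Δ = (V_up−V_dn)/(S_up−S_dn) = (15.9612−37.0587)/(53.8103−30.6769) = -0.9120. V = [p*·15.9612 + (1−p*)·37.0587]/1.03 = 17.2774. B = V − Δ·S = 63.1416.
(0,0): S=47.0000. Δ = (V_up−V_dn)/(S_up−S_dn) = (17.2774−40.1819)/(50.2900−28.6700) = -1.0594. V = [p*·17.2774 + (1−p*)·40.1819]/1.03 = 18.7079. B = V − Δ·S = 68.5002.
The time-0 hedge costs 18.7079, which is the no-arbitrage price.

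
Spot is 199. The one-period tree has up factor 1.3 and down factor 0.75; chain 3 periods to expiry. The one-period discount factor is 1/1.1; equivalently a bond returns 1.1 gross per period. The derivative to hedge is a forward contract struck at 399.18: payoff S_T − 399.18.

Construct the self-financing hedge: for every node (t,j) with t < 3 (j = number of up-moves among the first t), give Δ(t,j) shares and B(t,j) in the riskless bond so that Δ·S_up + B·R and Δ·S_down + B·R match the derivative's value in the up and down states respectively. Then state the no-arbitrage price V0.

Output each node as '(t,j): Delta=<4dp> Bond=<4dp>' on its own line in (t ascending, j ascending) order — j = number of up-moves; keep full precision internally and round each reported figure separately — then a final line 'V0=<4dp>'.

(0,0): Delta=1.0000 Bond=-299.9098
(1,0): Delta=1.0000 Bond=-329.9008
(1,1): Delta=1.0000 Bond=-329.9008
(2,0): Delta=1.0000 Bond=-362.8909
(2,1): Delta=1.0000 Bond=-362.8909
(2,2): Delta=1.0000 Bond=-362.8909
V0=-100.9098

Risk-neutral probability p* = (R−d)/(u−d) = (1.1−0.75)/(1.3−0.75) = 0.6364.
Terminal payoffs: V(3,0)=-315.2269, V(3,1)=-253.6613, V(3,2)=-146.9475, V(3,3)=38.0230
  t=2,j=0: stock 111.9375 → up 145.5188 (V=-253.6613), down 83.9531 (V=-315.2269). Price -250.9534; hedge Δ=1.0000, bond B=-362.8909.
  t=2,j=1: stock 194.0250 → up 252.2325 (V=-146.9475), down 145.5187 (V=-253.6613). Price -168.8659; hedge Δ=1.0000, bond B=-362.8909.
  t=2,j=2: stock 336.3100 → up 437.2030 (V=38.0230), down 252.2325 (V=-146.9475). Price -26.5809; hedge Δ=1.0000, bond B=-362.8909.
  t=1,j=0: stock 149.2500 → up 194.0250 (V=-168.8659), down 111.9375 (V=-250.9534). Price -180.6508; hedge Δ=1.0000, bond B=-329.9008.
  t=1,j=1: stock 258.7000 → up 336.3100 (V=-26.5809), down 194.0250 (V=-168.8659). Price -71.2008; hedge Δ=1.0000, bond B=-329.9008.
  t=0,j=0: stock 199.0000 → up 258.7000 (V=-71.2008), down 149.2500 (V=-180.6508). Price -100.9098; hedge Δ=1.0000, bond B=-299.9098.
The time-0 hedge costs -100.9098, which is the no-arbitrage price.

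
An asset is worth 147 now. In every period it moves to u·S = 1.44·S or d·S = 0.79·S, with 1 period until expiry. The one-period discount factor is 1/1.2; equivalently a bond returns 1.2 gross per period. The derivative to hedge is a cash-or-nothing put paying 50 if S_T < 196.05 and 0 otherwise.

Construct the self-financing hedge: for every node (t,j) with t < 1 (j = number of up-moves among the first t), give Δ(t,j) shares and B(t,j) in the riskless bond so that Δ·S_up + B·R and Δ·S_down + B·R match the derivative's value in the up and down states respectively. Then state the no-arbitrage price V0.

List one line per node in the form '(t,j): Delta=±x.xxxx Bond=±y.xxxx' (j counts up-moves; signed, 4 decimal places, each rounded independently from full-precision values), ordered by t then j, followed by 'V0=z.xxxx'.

The replicating-portfolio and risk-neutral prices coincide; use p* = (1.2−0.79)/(1.44−0.79) = 0.6308 for the latter.
Terminal payoffs: V(1,0)=50.0000, V(1,1)=0.0000
Node (0,0) S=147.0000: V=(p*·0.0000+(1−p*)·50.0000)/1.2=15.3846; Δ=(0.0000−50.0000)/(211.6800−116.1300)=-0.5233; B=V−Δ·S=92.3077
The time-0 hedge costs 15.3846, which is the no-arbitrage price.

(0,0): Delta=-0.5233 Bond=92.3077
V0=15.3846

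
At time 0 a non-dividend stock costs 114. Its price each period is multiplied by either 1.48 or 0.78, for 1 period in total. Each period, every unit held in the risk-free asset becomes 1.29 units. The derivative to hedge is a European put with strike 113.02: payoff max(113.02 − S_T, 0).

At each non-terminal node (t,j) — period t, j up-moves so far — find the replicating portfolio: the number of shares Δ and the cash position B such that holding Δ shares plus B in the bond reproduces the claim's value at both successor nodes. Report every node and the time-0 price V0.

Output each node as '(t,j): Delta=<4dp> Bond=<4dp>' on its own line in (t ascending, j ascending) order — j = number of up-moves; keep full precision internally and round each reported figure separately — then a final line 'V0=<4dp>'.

The replicating-portfolio and risk-neutral prices coincide; use p* = (1.29−0.78)/(1.48−0.78) = 0.7286 for the latter.
Payoff layer (t=1): V(1,0)=24.1000, V(1,1)=0.0000
  t=0,j=0: stock 114.0000 → up 168.7200 (V=0.0000), down 88.9200 (V=24.1000). Price 5.0709; hedge Δ=-0.3020, bond B=39.4994.
Each (Δ,B) replicates both successor values, so the strategy is self-financing and V0 is arbitrage-free.

(0,0): Delta=-0.3020 Bond=39.4994
V0=5.0709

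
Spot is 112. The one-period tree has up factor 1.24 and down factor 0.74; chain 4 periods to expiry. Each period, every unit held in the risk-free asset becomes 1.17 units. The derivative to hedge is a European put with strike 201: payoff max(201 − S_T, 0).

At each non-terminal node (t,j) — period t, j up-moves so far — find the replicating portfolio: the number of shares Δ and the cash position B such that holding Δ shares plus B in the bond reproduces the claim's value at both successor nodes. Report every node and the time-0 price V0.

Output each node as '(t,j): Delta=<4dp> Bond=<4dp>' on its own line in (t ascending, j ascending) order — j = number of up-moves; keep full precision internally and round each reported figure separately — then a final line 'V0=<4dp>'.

(0,0): Delta=-0.5476 Bond=75.2172
(1,0): Delta=-1.0000 Bond=125.4985
(1,1): Delta=-0.5037 Bond=81.9005
(2,0): Delta=-1.0000 Bond=146.8332
(2,1): Delta=-1.0000 Bond=146.8332
(2,2): Delta=-0.4554 Bond=87.5196
(3,0): Delta=-1.0000 Bond=171.7949
(3,1): Delta=-1.0000 Bond=171.7949
(3,2): Delta=-1.0000 Bond=171.7949
(3,3): Delta=-0.4025 Bond=91.1008
V0=13.8852

Since d<R<u, set p* = (R−d)/(u−d) = 0.8600; price each node as the discounted p*-expectation of its children.
Payoff layer (t=4): V(4,0)=167.4150, V(4,1)=144.7225, V(4,2)=106.6971, V(4,3)=42.9790, V(4,4)=0.0000
Node (3,0) S=45.3851: V=(p*·144.7225+(1−p*)·167.4150)/1.17=126.4098; Δ=(144.7225−167.4150)/(56.2775−33.5850)=-1.0000; B=V−Δ·S=171.7949
Node (3,1) S=76.0507: V=(p*·106.6971+(1−p*)·144.7225)/1.17=95.7442; Δ=(106.6971−144.7225)/(94.3029−56.2775)=-1.0000; B=V−Δ·S=171.7949
Node (3,2) S=127.4363: V=(p*·42.9790+(1−p*)·106.6971)/1.17=44.3586; Δ=(42.9790−106.6971)/(158.0210−94.3029)=-1.0000; B=V−Δ·S=171.7949
Node (3,3) S=213.5419: V=(p*·0.0000+(1−p*)·42.9790)/1.17=5.1428; Δ=(0.0000−42.9790)/(264.7919−158.0210)=-0.4025; B=V−Δ·S=91.1008
Node (2,0) S=61.3312: V=(p*·95.7442+(1−p*)·126.4098)/1.17=85.5020; Δ=(95.7442−126.4098)/(76.0507−45.3851)=-1.0000; B=V−Δ·S=146.8332
Node (2,1) S=102.7712: V=(p*·44.3586+(1−p*)·95.7442)/1.17=44.0620; Δ=(44.3586−95.7442)/(127.4363−76.0507)=-1.0000; B=V−Δ·S=146.8332
Node (2,2) S=172.2112: V=(p*·5.1428+(1−p*)·44.3586)/1.17=9.0880; Δ=(5.1428−44.3586)/(213.5419−127.4363)=-0.4554; B=V−Δ·S=87.5196
Node (1,0) S=82.8800: V=(p*·44.0620+(1−p*)·85.5020)/1.17=42.6185; Δ=(44.0620−85.5020)/(102.7712−61.3312)=-1.0000; B=V−Δ·S=125.4985
Node (1,1) S=138.8800: V=(p*·9.0880+(1−p*)·44.0620)/1.17=11.9525; Δ=(9.0880−44.0620)/(172.2112−102.7712)=-0.5037; B=V−Δ·S=81.9005
Node (0,0) S=112.0000: V=(p*·11.9525+(1−p*)·42.6185)/1.17=13.8852; Δ=(11.9525−42.6185)/(138.8800−82.8800)=-0.5476; B=V−Δ·S=75.2172
The time-0 hedge costs 13.8852, which is the no-arbitrage price.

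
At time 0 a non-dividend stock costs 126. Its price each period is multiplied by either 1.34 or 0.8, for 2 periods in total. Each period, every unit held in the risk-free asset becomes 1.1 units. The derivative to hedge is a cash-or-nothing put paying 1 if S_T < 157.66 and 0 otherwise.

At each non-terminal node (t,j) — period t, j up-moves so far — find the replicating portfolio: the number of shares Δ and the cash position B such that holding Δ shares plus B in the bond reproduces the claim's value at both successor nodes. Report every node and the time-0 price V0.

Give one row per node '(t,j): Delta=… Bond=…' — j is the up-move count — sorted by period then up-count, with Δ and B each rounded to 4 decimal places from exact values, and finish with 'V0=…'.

Since d<R<u, set p* = (R−d)/(u−d) = 0.5556; price each node as the discounted p*-expectation of its children.
Payoff layer (t=2): V(2,0)=1.0000, V(2,1)=1.0000, V(2,2)=0.0000
(1,0): S=100.8000. Δ = (V_up−V_dn)/(S_up−S_dn) = (1.0000−1.0000)/(135.0720−80.6400) = 0.0000. V = [p*·1.0000 + (1−p*)·1.0000]/1.1 = 0.9091. B = V − Δ·S = 0.9091.
(1,1): S=168.8400. Δ = (V_up−V_dn)/(S_up−S_dn) = (0.0000−1.0000)/(226.2456−135.0720) = -0.0110. V = [p*·0.0000 + (1−p*)·1.0000]/1.1 = 0.4040. B = V − Δ·S = 2.2559.
(0,0): S=126.0000. Δ = (V_up−V_dn)/(S_up−S_dn) = (0.4040−0.9091)/(168.8400−100.8000) = -0.0074. V = [p*·0.4040 + (1−p*)·0.9091]/1.1 = 0.5714. B = V − Δ·S = 1.5066.
Check: Δ(0,0)·S0 + B(0,0) = 0.5714 = V0.

(0,0): Delta=-0.0074 Bond=1.5066
(1,0): Delta=0.0000 Bond=0.9091
(1,1): Delta=-0.0110 Bond=2.2559
V0=0.5714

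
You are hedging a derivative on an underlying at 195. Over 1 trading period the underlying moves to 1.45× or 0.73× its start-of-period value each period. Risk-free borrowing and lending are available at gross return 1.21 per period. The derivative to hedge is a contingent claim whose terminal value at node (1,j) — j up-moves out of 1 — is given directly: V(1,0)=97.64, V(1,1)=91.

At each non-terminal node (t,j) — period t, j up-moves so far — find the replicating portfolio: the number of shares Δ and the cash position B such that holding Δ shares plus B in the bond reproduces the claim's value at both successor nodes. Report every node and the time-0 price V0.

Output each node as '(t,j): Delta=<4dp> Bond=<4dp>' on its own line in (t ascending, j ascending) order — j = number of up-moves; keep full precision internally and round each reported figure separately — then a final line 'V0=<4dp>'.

Under the risk-neutral measure, an up-move has probability p* = (R−d)/(u−d) = 0.6667 and values discount at R = 1.21.
At expiry t=1: V(1,0)=97.6400, V(1,1)=91.0000
(0,0): S=195.0000. Δ = (V_up−V_dn)/(S_up−S_dn) = (91.0000−97.6400)/(282.7500−142.3500) = -0.0473. V = [p*·91.0000 + (1−p*)·97.6400]/1.21 = 77.0358. B = V − Δ·S = 86.2580.
Root portfolio cost Δ·195+B reproduces V0=77.0358.

(0,0): Delta=-0.0473 Bond=86.2580
V0=77.0358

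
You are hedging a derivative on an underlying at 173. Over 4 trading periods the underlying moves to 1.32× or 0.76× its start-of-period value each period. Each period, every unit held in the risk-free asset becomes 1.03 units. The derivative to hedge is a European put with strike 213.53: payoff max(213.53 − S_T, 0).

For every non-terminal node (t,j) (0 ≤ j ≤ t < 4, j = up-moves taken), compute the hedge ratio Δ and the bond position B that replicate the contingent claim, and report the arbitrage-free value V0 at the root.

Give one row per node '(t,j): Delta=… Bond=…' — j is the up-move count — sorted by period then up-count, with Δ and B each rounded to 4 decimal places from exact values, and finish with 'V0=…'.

Risk-neutral probability p* = (R−d)/(u−d) = (1.03−0.76)/(1.32−0.76) = 0.4821.
At expiry t=4: V(4,0)=155.8134, V(4,1)=113.2854, V(4,2)=39.4210, V(4,3)=0.0000, V(4,4)=0.0000
  t=3,j=0: stock 75.9428 → up 100.2446 (V=113.2854), down 57.7166 (V=155.8134). Price 131.3678; hedge Δ=-1.0000, bond B=207.3107.
  t=3,j=1: stock 131.9007 → up 174.1090 (V=39.4210), down 100.2446 (V=113.2854). Price 75.4099; hedge Δ=-1.0000, bond B=207.3107.
  t=3,j=2: stock 229.0908 → up 302.3998 (V=0.0000), down 174.1090 (V=39.4210). Price 19.8199; hedge Δ=-0.3073, bond B=90.2146.
  t=3,j=3: stock 397.8945 → up 525.2207 (V=0.0000), down 302.3998 (V=0.0000). Price 0.0000; hedge Δ=0.0000, bond B=0.0000.
  t=2,j=0: stock 99.9248 → up 131.9007 (V=75.4099), down 75.9428 (V=131.3678). Price 101.3477; hedge Δ=-1.0000, bond B=201.2725.
  t=2,j=1: stock 173.5536 → up 229.0908 (V=19.8199), down 131.9007 (V=75.4099). Price 47.1918; hedge Δ=-0.5720, bond B=146.4598.
  t=2,j=2: stock 301.4352 → up 397.8945 (V=0.0000), down 229.0908 (V=19.8199). Price 9.9649; hedge Δ=-0.1174, bond B=45.3575.
  t=1,j=0: stock 131.4800 → up 173.5536 (V=47.1918), down 99.9248 (V=101.3477). Price 73.0455; hedge Δ=-0.7355, bond B=169.7524.
  t=1,j=1: stock 228.3600 → up 301.4352 (V=9.9649), down 173.5536 (V=47.1918). Price 28.3914; hedge Δ=-0.2911, bond B=94.8680.
  t=0,j=0: stock 173.0000 → up 228.3600 (V=28.3914), down 131.4800 (V=73.0455). Price 50.0154; hedge Δ=-0.4609, bond B=129.7548.
Check: Δ(0,0)·S0 + B(0,0) = 50.0154 = V0.

(0,0): Delta=-0.4609 Bond=129.7548
(1,0): Delta=-0.7355 Bond=169.7524
(1,1): Delta=-0.2911 Bond=94.8680
(2,0): Delta=-1.0000 Bond=201.2725
(2,1): Delta=-0.5720 Bond=146.4598
(2,2): Delta=-0.1174 Bond=45.3575
(3,0): Delta=-1.0000 Bond=207.3107
(3,1): Delta=-1.0000 Bond=207.3107
(3,2): Delta=-0.3073 Bond=90.2146
(3,3): Delta=0.0000 Bond=0.0000
V0=50.0154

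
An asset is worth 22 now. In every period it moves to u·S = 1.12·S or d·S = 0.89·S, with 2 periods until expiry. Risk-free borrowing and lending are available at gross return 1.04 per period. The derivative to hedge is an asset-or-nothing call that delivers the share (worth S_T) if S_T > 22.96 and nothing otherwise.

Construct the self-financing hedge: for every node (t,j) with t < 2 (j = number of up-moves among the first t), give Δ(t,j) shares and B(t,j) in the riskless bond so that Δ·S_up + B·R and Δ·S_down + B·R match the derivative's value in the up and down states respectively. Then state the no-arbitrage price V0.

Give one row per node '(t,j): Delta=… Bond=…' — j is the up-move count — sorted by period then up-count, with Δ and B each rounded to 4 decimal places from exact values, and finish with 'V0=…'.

(0,0): Delta=3.4201 Bond=-64.3899
(1,0): Delta=0.0000 Bond=0.0000
(1,1): Delta=4.8696 Bond=-102.6804
V0=10.8522

No-arbitrage ⇒ martingale measure with p* = (R−d)/(u−d) = 0.6522.
Payoff layer (t=2): V(2,0)=0.0000, V(2,1)=0.0000, V(2,2)=27.5968
Node (1,0) S=19.5800: V=(p*·0.0000+(1−p*)·0.0000)/1.04=0.0000; Δ=(0.0000−0.0000)/(21.9296−17.4262)=0.0000; B=V−Δ·S=0.0000
Node (1,1) S=24.6400: V=(p*·27.5968+(1−p*)·0.0000)/1.04=17.3057; Δ=(27.5968−0.0000)/(27.5968−21.9296)=4.8696; B=V−Δ·S=-102.6804
Node (0,0) S=22.0000: V=(p*·17.3057+(1−p*)·0.0000)/1.04=10.8522; Δ=(17.3057−0.0000)/(24.6400−19.5800)=3.4201; B=V−Δ·S=-64.3899
Root portfolio cost Δ·22+B reproduces V0=10.8522.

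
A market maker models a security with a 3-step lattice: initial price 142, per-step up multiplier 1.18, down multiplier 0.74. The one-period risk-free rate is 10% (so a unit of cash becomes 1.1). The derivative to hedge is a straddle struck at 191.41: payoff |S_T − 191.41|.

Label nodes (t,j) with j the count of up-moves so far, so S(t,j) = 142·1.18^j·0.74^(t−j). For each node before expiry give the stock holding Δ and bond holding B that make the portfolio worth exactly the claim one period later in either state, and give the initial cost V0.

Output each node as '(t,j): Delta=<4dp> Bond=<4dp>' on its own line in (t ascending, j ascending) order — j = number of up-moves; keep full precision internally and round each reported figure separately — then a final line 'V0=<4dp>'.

Since d<R<u, set p* = (R−d)/(u−d) = 0.8182; price each node as the discounted p*-expectation of its children.
Payoff layer (t=3): V(3,0)=133.8682, V(3,1)=99.6541, V(3,2)=45.0966, V(3,3)=41.9005
(2,0): S=77.7592. Δ = (V_up−V_dn)/(S_up−S_dn) = (99.6541−133.8682)/(91.7559−57.5418) = -1.0000. V = [p*·99.6541 + (1−p*)·133.8682]/1.1 = 96.2499. B = V − Δ·S = 174.0091.
(2,1): S=123.9944. Δ = (V_up−V_dn)/(S_up−S_dn) = (45.0966−99.6541)/(146.3134−91.7559) = -1.0000. V = [p*·45.0966 + (1−p*)·99.6541]/1.1 = 50.0147. B = V − Δ·S = 174.0091.
(2,2): S=197.7208. Δ = (V_up−V_dn)/(S_up−S_dn) = (41.9005−45.0966)/(233.3105−146.3134) = -0.0367. V = [p*·41.9005 + (1−p*)·45.0966]/1.1 = 38.6197. B = V − Δ·S = 45.8835.
(1,0): S=105.0800. Δ = (V_up−V_dn)/(S_up−S_dn) = (50.0147−96.2499)/(123.9944−77.7592) = -1.0000. V = [p*·50.0147 + (1−p*)·96.2499]/1.1 = 53.1101. B = V − Δ·S = 158.1901.
(1,1): S=167.5600. Δ = (V_up−V_dn)/(S_up−S_dn) = (38.6197−50.0147)/(197.7208−123.9944) = -0.1546. V = [p*·38.6197 + (1−p*)·50.0147]/1.1 = 36.9923. B = V − Δ·S = 62.8900.
(0,0): S=142.0000. Δ = (V_up−V_dn)/(S_up−S_dn) = (36.9923−53.1101)/(167.5600−105.0800) = -0.2580. V = [p*·36.9923 + (1−p*)·53.1101]/1.1 = 36.2934. B = V − Δ·S = 72.9248.
The time-0 hedge costs 36.2934, which is the no-arbitrage price.

(0,0): Delta=-0.2580 Bond=72.9248
(1,0): Delta=-1.0000 Bond=158.1901
(1,1): Delta=-0.1546 Bond=62.8900
(2,0): Delta=-1.0000 Bond=174.0091
(2,1): Delta=-1.0000 Bond=174.0091
(2,2): Delta=-0.0367 Bond=45.8835
V0=36.2934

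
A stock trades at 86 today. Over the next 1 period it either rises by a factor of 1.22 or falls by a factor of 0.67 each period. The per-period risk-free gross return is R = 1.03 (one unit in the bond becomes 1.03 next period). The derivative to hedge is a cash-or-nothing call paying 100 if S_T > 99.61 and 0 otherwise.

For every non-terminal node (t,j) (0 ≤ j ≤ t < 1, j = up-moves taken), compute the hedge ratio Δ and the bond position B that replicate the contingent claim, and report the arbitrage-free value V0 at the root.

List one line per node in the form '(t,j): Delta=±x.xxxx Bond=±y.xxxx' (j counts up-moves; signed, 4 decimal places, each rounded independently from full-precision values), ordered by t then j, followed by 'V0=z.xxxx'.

(0,0): Delta=2.1142 Bond=-118.2701
V0=63.5481

Under the risk-neutral measure, an up-move has probability p* = (R−d)/(u−d) = 0.6545 and values discount at R = 1.03.
At expiry t=1: V(1,0)=0.0000, V(1,1)=100.0000
  t=0,j=0: stock 86.0000 → up 104.9200 (V=100.0000), down 57.6200 (V=0.0000). Price 63.5481; hedge Δ=2.1142, bond B=-118.2701.
Self-financing check: at every node Δ·S+B equals the discounted successor values.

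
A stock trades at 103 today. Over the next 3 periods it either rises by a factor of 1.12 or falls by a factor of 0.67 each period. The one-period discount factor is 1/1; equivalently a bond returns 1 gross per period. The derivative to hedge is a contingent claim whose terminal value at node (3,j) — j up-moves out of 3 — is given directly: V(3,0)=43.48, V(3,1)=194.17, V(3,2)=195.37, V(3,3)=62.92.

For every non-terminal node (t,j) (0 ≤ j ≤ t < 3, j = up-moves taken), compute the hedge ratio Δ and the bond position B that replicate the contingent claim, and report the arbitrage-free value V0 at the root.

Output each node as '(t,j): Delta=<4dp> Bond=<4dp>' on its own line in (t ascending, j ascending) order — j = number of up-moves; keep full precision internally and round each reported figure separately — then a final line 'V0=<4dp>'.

(0,0): Delta=-1.2954 Bond=273.4978
(1,0): Delta=1.3223 Bond=92.8463
(1,1): Delta=-1.8649 Bond=339.1893
(2,0): Delta=7.2424 Bond=-180.8807
(2,1): Delta=0.0345 Bond=192.3833
(2,2): Delta=-2.2781 Bond=392.5733
V0=140.0676

The replicating-portfolio and risk-neutral prices coincide; use p* = (1−0.67)/(1.12−0.67) = 0.7333 for the latter.
At expiry t=3: V(3,0)=43.4800, V(3,1)=194.1700, V(3,2)=195.3700, V(3,3)=62.9200
  t=2,j=0: stock 46.2367 → up 51.7851 (V=194.1700), down 30.9786 (V=43.4800). Price 153.9860; hedge Δ=7.2424, bond B=-180.8807.
  t=2,j=1: stock 77.2912 → up 86.5661 (V=195.3700), down 51.7851 (V=194.1700). Price 195.0500; hedge Δ=0.0345, bond B=192.3833.
  t=2,j=2: stock 129.2032 → up 144.7076 (V=62.9200), down 86.5661 (V=195.3700). Price 98.2400; hedge Δ=-2.2781, bond B=392.5733.
  t=1,j=0: stock 69.0100 → up 77.2912 (V=195.0500), down 46.2367 (V=153.9860). Price 184.0996; hedge Δ=1.3223, bond B=92.8463.
  t=1,j=1: stock 115.3600 → up 129.2032 (V=98.2400), down 77.2912 (V=195.0500). Price 124.0560; hedge Δ=-1.8649, bond B=339.1893.
  t=0,j=0: stock 103.0000 → up 115.3600 (V=124.0560), down 69.0100 (V=184.0996). Price 140.0676; hedge Δ=-1.2954, bond B=273.4978.
Self-financing check: at every node Δ·S+B equals the discounted successor values.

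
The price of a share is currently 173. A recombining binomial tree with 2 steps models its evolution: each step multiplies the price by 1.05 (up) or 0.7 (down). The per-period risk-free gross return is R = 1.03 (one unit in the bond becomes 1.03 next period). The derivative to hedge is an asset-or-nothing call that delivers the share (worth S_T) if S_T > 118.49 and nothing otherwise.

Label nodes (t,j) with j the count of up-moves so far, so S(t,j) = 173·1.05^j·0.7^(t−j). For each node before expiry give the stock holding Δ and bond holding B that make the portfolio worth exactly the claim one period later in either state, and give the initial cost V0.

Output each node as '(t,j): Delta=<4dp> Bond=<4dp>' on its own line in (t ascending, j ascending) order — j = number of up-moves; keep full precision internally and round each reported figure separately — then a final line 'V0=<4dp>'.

(0,0): Delta=1.0777 Bond=-13.6978
(1,0): Delta=3.0000 Bond=-246.9029
(1,1): Delta=1.0000 Bond=0.0000
V0=172.7391

The replicating-portfolio and risk-neutral prices coincide; use p* = (1.03−0.7)/(1.05−0.7) = 0.9429 for the latter.
Terminal payoffs: V(2,0)=0.0000, V(2,1)=127.1550, V(2,2)=190.7325
(1,0): S=121.1000. Δ = (V_up−V_dn)/(S_up−S_dn) = (127.1550−0.0000)/(127.1550−84.7700) = 3.0000. V = [p*·127.1550 + (1−p*)·0.0000]/1.03 = 116.3971. B = V − Δ·S = -246.9029.
(1,1): S=181.6500. Δ = (V_up−V_dn)/(S_up−S_dn) = (190.7325−127.1550)/(190.7325−127.1550) = 1.0000. V = [p*·190.7325 + (1−p*)·127.1550]/1.03 = 181.6500. B = V − Δ·S = 0.0000.
(0,0): S=173.0000. Δ = (V_up−V_dn)/(S_up−S_dn) = (181.6500−116.3971)/(181.6500−121.1000) = 1.0777. V = [p*·181.6500 + (1−p*)·116.3971]/1.03 = 172.7391. B = V − Δ·S = -13.6978.
Root portfolio cost Δ·173+B reproduces V0=172.7391.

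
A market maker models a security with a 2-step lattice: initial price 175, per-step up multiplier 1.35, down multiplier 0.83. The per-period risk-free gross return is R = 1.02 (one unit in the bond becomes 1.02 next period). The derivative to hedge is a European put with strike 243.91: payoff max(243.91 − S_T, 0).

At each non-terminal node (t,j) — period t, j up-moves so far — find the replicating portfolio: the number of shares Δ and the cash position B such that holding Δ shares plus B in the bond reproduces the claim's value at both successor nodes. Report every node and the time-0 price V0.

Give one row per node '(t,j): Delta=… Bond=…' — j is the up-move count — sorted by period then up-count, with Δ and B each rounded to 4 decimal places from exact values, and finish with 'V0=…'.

The replicating-portfolio and risk-neutral prices coincide; use p* = (1.02−0.83)/(1.35−0.83) = 0.3654 for the latter.
Terminal payoffs: V(2,0)=123.3525, V(2,1)=47.8225, V(2,2)=0.0000
Node (1,0) S=145.2500: V=(p*·47.8225+(1−p*)·123.3525)/1.02=93.8775; Δ=(47.8225−123.3525)/(196.0875−120.5575)=-1.0000; B=V−Δ·S=239.1275
Node (1,1) S=236.2500: V=(p*·0.0000+(1−p*)·47.8225)/1.02=29.7538; Δ=(0.0000−47.8225)/(318.9375−196.0875)=-0.3893; B=V−Δ·S=121.7202
Node (0,0) S=175.0000: V=(p*·29.7538+(1−p*)·93.8775)/1.02=69.0663; Δ=(29.7538−93.8775)/(236.2500−145.2500)=-0.7047; B=V−Δ·S=192.3810
Self-financing check: at every node Δ·S+B equals the discounted successor values.

(0,0): Delta=-0.7047 Bond=192.3810
(1,0): Delta=-1.0000 Bond=239.1275
(1,1): Delta=-0.3893 Bond=121.7202
V0=69.0663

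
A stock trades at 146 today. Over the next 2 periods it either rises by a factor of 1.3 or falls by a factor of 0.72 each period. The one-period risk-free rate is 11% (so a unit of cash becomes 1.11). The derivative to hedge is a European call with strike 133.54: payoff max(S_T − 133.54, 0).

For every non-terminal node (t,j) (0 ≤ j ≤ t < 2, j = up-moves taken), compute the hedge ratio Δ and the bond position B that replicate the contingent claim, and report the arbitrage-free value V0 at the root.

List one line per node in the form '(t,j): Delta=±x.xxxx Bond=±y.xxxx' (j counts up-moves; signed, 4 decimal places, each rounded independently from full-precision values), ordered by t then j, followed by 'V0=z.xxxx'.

(0,0): Delta=0.7984 Bond=-73.9074
(1,0): Delta=0.0511 Bond=-3.4848
(1,1): Delta=1.0000 Bond=-120.3063
V0=42.6548

Since d<R<u, set p* = (R−d)/(u−d) = 0.6724; price each node as the discounted p*-expectation of its children.
Payoff layer (t=2): V(2,0)=0.0000, V(2,1)=3.1160, V(2,2)=113.2000
Node (1,0) S=105.1200: V=(p*·3.1160+(1−p*)·0.0000)/1.11=1.8876; Δ=(3.1160−0.0000)/(136.6560−75.6864)=0.0511; B=V−Δ·S=-3.4848
Node (1,1) S=189.8000: V=(p*·113.2000+(1−p*)·3.1160)/1.11=69.4937; Δ=(113.2000−3.1160)/(246.7400−136.6560)=1.0000; B=V−Δ·S=-120.3063
Node (0,0) S=146.0000: V=(p*·69.4937+(1−p*)·1.8876)/1.11=42.6548; Δ=(69.4937−1.8876)/(189.8000−105.1200)=0.7984; B=V−Δ·S=-73.9074
Root portfolio cost Δ·146+B reproduces V0=42.6548.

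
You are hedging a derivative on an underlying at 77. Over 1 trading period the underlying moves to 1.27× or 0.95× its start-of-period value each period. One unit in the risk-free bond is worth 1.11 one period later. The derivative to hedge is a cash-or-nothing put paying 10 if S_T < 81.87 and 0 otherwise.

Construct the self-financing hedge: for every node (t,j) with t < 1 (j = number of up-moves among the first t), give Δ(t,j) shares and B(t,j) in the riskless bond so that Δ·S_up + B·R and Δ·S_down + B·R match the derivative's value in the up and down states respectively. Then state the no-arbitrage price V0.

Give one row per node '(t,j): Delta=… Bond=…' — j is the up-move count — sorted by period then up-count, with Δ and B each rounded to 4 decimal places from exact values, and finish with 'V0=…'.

(0,0): Delta=-0.4058 Bond=35.7545
V0=4.5045

The replicating-portfolio and risk-neutral prices coincide; use p* = (1.11−0.95)/(1.27−0.95) = 0.5000 for the latter.
At expiry t=1: V(1,0)=10.0000, V(1,1)=0.0000
Node (0,0) S=77.0000: V=(p*·0.0000+(1−p*)·10.0000)/1.11=4.5045; Δ=(0.0000−10.0000)/(97.7900−73.1500)=-0.4058; B=V−Δ·S=35.7545
Each (Δ,B) replicates both successor values, so the strategy is self-financing and V0 is arbitrage-free.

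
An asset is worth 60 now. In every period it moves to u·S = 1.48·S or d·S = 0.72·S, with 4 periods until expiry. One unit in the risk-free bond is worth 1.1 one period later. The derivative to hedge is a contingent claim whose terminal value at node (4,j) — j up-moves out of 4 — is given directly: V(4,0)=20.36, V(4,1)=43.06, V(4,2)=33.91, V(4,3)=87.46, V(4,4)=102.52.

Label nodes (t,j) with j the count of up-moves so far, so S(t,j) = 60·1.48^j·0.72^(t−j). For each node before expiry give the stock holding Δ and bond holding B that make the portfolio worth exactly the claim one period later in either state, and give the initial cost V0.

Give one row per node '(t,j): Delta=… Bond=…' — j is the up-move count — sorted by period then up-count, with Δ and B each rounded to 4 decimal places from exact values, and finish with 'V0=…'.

Under the risk-neutral measure, an up-move has probability p* = (R−d)/(u−d) = 0.5000 and values discount at R = 1.1.
Payoff layer (t=4): V(4,0)=20.3600, V(4,1)=43.0600, V(4,2)=33.9100, V(4,3)=87.4600, V(4,4)=102.5200
Node (3,0) S=22.3949: V=(p*·43.0600+(1−p*)·20.3600)/1.1=28.8273; Δ=(43.0600−20.3600)/(33.1444−16.1243)=1.3337; B=V−Δ·S=-1.0411
Node (3,1) S=46.0339: V=(p*·33.9100+(1−p*)·43.0600)/1.1=34.9864; Δ=(33.9100−43.0600)/(68.1302−33.1444)=-0.2615; B=V−Δ·S=47.0258
Node (3,2) S=94.6253: V=(p*·87.4600+(1−p*)·33.9100)/1.1=55.1682; Δ=(87.4600−33.9100)/(140.0454−68.1302)=0.7446; B=V−Δ·S=-15.2923
Node (3,3) S=194.5075: V=(p*·102.5200+(1−p*)·87.4600)/1.1=86.3545; Δ=(102.5200−87.4600)/(287.8711−140.0454)=0.1019; B=V−Δ·S=66.5388
Node (2,0) S=31.1040: V=(p*·34.9864+(1−p*)·28.8273)/1.1=29.0062; Δ=(34.9864−28.8273)/(46.0339−22.3949)=0.2605; B=V−Δ·S=20.9021
Node (2,1) S=63.9360: V=(p*·55.1682+(1−p*)·34.9864)/1.1=40.9793; Δ=(55.1682−34.9864)/(94.6253−46.0339)=0.4153; B=V−Δ·S=14.4243
Node (2,2) S=131.4240: V=(p*·86.3545+(1−p*)·55.1682)/1.1=64.3285; Δ=(86.3545−55.1682)/(194.5075−94.6253)=0.3122; B=V−Δ·S=23.2938
Node (1,0) S=43.2000: V=(p*·40.9793+(1−p*)·29.0062)/1.1=31.8116; Δ=(40.9793−29.0062)/(63.9360−31.1040)=0.3647; B=V−Δ·S=16.0575
Node (1,1) S=88.8000: V=(p*·64.3285+(1−p*)·40.9793)/1.1=47.8672; Δ=(64.3285−40.9793)/(131.4240−63.9360)=0.3460; B=V−Δ·S=17.1446
Node (0,0) S=60.0000: V=(p*·47.8672+(1−p*)·31.8116)/1.1=36.2176; Δ=(47.8672−31.8116)/(88.8000−43.2000)=0.3521; B=V−Δ·S=15.0919
Each (Δ,B) replicates both successor values, so the strategy is self-financing and V0 is arbitrage-free.

(0,0): Delta=0.3521 Bond=15.0919
(1,0): Delta=0.3647 Bond=16.0575
(1,1): Delta=0.3460 Bond=17.1446
(2,0): Delta=0.2605 Bond=20.9021
(2,1): Delta=0.4153 Bond=14.4243
(2,2): Delta=0.3122 Bond=23.2938
(3,0): Delta=1.3337 Bond=-1.0411
(3,1): Delta=-0.2615 Bond=47.0258
(3,2): Delta=0.7446 Bond=-15.2923
(3,3): Delta=0.1019 Bond=66.5388
V0=36.2176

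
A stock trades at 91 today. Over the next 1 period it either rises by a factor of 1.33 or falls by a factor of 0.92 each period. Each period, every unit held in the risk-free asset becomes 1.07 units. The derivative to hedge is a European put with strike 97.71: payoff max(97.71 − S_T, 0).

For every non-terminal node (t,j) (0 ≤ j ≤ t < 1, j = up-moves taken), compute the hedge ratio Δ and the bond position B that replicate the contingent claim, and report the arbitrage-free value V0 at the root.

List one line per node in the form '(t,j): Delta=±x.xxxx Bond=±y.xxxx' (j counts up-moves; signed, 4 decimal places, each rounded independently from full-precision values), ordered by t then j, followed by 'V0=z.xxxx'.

(0,0): Delta=-0.3750 Bond=42.4133
V0=8.2913

Under the risk-neutral measure, an up-move has probability p* = (R−d)/(u−d) = 0.3659 and values discount at R = 1.07.
At expiry t=1: V(1,0)=13.9900, V(1,1)=0.0000
(0,0): S=91.0000. Δ = (V_up−V_dn)/(S_up−S_dn) = (0.0000−13.9900)/(121.0300−83.7200) = -0.3750. V = [p*·0.0000 + (1−p*)·13.9900]/1.07 = 8.2913. B = V − Δ·S = 42.4133.
Self-financing check: at every node Δ·S+B equals the discounted successor values.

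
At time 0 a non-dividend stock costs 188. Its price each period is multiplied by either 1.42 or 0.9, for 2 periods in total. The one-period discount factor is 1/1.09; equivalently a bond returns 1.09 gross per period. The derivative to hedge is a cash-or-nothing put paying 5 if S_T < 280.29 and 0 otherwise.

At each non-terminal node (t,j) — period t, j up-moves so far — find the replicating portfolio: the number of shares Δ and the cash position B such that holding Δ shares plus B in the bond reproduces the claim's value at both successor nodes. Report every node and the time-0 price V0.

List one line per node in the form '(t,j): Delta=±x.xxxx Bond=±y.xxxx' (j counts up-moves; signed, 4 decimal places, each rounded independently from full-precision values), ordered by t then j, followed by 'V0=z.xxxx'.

(0,0): Delta=-0.0171 Bond=6.8698
(1,0): Delta=0.0000 Bond=4.5872
(1,1): Delta=-0.0360 Bond=12.5265
V0=3.6466

No-arbitrage ⇒ martingale measure with p* = (R−d)/(u−d) = 0.3654.
Payoff layer (t=2): V(2,0)=5.0000, V(2,1)=5.0000, V(2,2)=0.0000
(1,0): S=169.2000. Δ = (V_up−V_dn)/(S_up−S_dn) = (5.0000−5.0000)/(240.2640−152.2800) = 0.0000. V = [p*·5.0000 + (1−p*)·5.0000]/1.09 = 4.5872. B = V − Δ·S = 4.5872.
(1,1): S=266.9600. Δ = (V_up−V_dn)/(S_up−S_dn) = (0.0000−5.0000)/(379.0832−240.2640) = -0.0360. V = [p*·0.0000 + (1−p*)·5.0000]/1.09 = 2.9111. B = V − Δ·S = 12.5265.
(0,0): S=188.0000. Δ = (V_up−V_dn)/(S_up−S_dn) = (2.9111−4.5872)/(266.9600−169.2000) = -0.0171. V = [p*·2.9111 + (1−p*)·4.5872]/1.09 = 3.6466. B = V − Δ·S = 6.8698.
Each (Δ,B) replicates both successor values, so the strategy is self-financing and V0 is arbitrage-free.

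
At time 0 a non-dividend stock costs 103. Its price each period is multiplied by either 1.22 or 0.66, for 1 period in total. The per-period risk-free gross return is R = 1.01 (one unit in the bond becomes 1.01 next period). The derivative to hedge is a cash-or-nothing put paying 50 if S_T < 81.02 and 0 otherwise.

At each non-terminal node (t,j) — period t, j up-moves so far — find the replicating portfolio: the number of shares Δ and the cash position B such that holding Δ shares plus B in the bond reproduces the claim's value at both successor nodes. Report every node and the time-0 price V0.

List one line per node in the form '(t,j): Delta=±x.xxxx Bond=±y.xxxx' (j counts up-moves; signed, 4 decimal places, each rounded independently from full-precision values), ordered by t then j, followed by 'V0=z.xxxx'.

(0,0): Delta=-0.8669 Bond=107.8501
V0=18.5644

The replicating-portfolio and risk-neutral prices coincide; use p* = (1.01−0.66)/(1.22−0.66) = 0.6250 for the latter.
Payoff layer (t=1): V(1,0)=50.0000, V(1,1)=0.0000
Node (0,0) S=103.0000: V=(p*·0.0000+(1−p*)·50.0000)/1.01=18.5644; Δ=(0.0000−50.0000)/(125.6600−67.9800)=-0.8669; B=V−Δ·S=107.8501
Check: Δ(0,0)·S0 + B(0,0) = 18.5644 = V0.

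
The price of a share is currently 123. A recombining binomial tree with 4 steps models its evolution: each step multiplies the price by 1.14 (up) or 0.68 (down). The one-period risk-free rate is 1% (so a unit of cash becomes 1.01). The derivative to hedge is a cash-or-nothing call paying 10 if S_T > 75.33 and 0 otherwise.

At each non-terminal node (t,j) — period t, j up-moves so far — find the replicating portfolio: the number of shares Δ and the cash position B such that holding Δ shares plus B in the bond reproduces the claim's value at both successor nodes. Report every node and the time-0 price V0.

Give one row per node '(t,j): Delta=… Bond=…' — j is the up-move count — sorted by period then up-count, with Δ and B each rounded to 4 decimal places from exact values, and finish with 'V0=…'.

(0,0): Delta=0.0749 Bond=-2.6505
(1,0): Delta=0.1311 Bond=-7.3841
(1,1): Delta=0.0616 Bond=-0.8227
(2,0): Delta=0.0000 Bond=0.0000
(2,1): Delta=0.1619 Bond=-10.3960
(2,2): Delta=0.0381 Bond=2.9372
(3,0): Delta=0.0000 Bond=0.0000
(3,1): Delta=0.0000 Bond=0.0000
(3,2): Delta=0.2000 Bond=-14.6362
(3,3): Delta=0.0000 Bond=9.9010
V0=6.5561

Under the risk-neutral measure, an up-move has probability p* = (R−d)/(u−d) = 0.7174 and values discount at R = 1.01.
At expiry t=4: V(4,0)=0.0000, V(4,1)=0.0000, V(4,2)=0.0000, V(4,3)=10.0000, V(4,4)=10.0000
(3,0): S=38.6751. Δ = (V_up−V_dn)/(S_up−S_dn) = (0.0000−0.0000)/(44.0897−26.2991) = 0.0000. V = [p*·0.0000 + (1−p*)·0.0000]/1.01 = 0.0000. B = V − Δ·S = 0.0000.
(3,1): S=64.8377. Δ = (V_up−V_dn)/(S_up−S_dn) = (0.0000−0.0000)/(73.9150−44.0897) = 0.0000. V = [p*·0.0000 + (1−p*)·0.0000]/1.01 = 0.0000. B = V − Δ·S = 0.0000.
(3,2): S=108.6985. Δ = (V_up−V_dn)/(S_up−S_dn) = (10.0000−0.0000)/(123.9163−73.9150) = 0.2000. V = [p*·10.0000 + (1−p*)·0.0000]/1.01 = 7.1029. B = V − Δ·S = -14.6362.
(3,3): S=182.2299. Δ = (V_up−V_dn)/(S_up−S_dn) = (10.0000−10.0000)/(207.7421−123.9163) = 0.0000. V = [p*·10.0000 + (1−p*)·10.0000]/1.01 = 9.9010. B = V − Δ·S = 9.9010.
(2,0): S=56.8752. Δ = (V_up−V_dn)/(S_up−S_dn) = (0.0000−0.0000)/(64.8377−38.6751) = 0.0000. V = [p*·0.0000 + (1−p*)·0.0000]/1.01 = 0.0000. B = V − Δ·S = 0.0000.
(2,1): S=95.3496. Δ = (V_up−V_dn)/(S_up−S_dn) = (7.1029−0.0000)/(108.6985−64.8377) = 0.1619. V = [p*·7.1029 + (1−p*)·0.0000]/1.01 = 5.0451. B = V − Δ·S = -10.3960.
(2,2): S=159.8508. Δ = (V_up−V_dn)/(S_up−S_dn) = (9.9010−7.1029)/(182.2299−108.6985) = 0.0381. V = [p*·9.9010 + (1−p*)·7.1029]/1.01 = 9.0200. B = V − Δ·S = 2.9372.
(1,0): S=83.6400. Δ = (V_up−V_dn)/(S_up−S_dn) = (5.0451−0.0000)/(95.3496−56.8752) = 0.1311. V = [p*·5.0451 + (1−p*)·0.0000]/1.01 = 3.5835. B = V − Δ·S = -7.3841.
(1,1): S=140.2200. Δ = (V_up−V_dn)/(S_up−S_dn) = (9.0200−5.0451)/(159.8508−95.3496) = 0.0616. V = [p*·9.0200 + (1−p*)·5.0451]/1.01 = 7.8185. B = V − Δ·S = -0.8227.
(0,0): S=123.0000. Δ = (V_up−V_dn)/(S_up−S_dn) = (7.8185−3.5835)/(140.2200−83.6400) = 0.0749. V = [p*·7.8185 + (1−p*)·3.5835]/1.01 = 6.5561. B = V − Δ·S = -2.6505.
Check: Δ(0,0)·S0 + B(0,0) = 6.5561 = V0.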